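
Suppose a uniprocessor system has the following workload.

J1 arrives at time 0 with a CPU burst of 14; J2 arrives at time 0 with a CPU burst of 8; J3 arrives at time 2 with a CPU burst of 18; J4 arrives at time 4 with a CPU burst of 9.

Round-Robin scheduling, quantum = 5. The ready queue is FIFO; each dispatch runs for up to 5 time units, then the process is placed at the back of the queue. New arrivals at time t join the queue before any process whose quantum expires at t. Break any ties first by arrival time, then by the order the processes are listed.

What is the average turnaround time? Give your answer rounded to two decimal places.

Schedule: | J1 0-5 | J2 5-10 | J3 10-15 | J4 15-20 | J1 20-25 | J2 25-28 | J3 28-33 | J4 33-37 | J1 37-41 | J3 41-49 |
Completion: J1=41  J2=28  J3=49  J4=37
Turnaround times: J1=41, J2=28, J3=47, J4=33
Average turnaround = (41+28+47+33) / 4 = 149/4 = 37.25

37.25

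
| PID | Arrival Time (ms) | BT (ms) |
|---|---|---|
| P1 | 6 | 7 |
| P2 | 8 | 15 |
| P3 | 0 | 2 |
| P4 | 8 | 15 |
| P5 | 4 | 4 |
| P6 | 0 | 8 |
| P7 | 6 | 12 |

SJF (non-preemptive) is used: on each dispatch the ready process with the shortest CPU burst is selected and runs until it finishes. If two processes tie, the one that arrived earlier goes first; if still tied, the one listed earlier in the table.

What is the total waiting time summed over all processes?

96

Gantt: | P3 0-2 | P6 2-10 | P5 10-14 | P1 14-21 | P7 21-33 | P2 33-48 | P4 48-63 |
Completion: P1=21  P2=48  P3=2  P4=63  P5=14  P6=10  P7=33
Turnaround (C−A): P1=15  P2=40  P3=2  P4=55  P5=10  P6=10  P7=27
Waiting = turnaround − burst: P1=8, P2=25, P3=0, P4=40, P5=6, P6=2, P7=15
Total waiting = 8 + 25 + 0 + 40 + 6 + 2 + 15 = 96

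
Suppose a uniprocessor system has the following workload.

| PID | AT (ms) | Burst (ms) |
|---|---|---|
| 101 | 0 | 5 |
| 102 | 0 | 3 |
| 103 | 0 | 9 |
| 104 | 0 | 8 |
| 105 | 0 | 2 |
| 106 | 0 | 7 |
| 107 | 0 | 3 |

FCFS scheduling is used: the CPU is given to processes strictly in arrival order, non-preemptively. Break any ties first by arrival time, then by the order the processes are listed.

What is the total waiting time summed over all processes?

116

Gantt: | 101 0-5 | 102 5-8 | 103 8-17 | 104 17-25 | 105 25-27 | 106 27-34 | 107 34-37 |
Completion: 101=5  102=8  103=17  104=25  105=27  106=34  107=37
Turnaround (C−A): 101=5  102=8  103=17  104=25  105=27  106=34  107=37
Waiting = turnaround − burst: 101=0, 102=5, 103=8, 104=17, 105=25, 106=27, 107=34
Total waiting = 0 + 5 + 8 + 17 + 25 + 27 + 34 = 116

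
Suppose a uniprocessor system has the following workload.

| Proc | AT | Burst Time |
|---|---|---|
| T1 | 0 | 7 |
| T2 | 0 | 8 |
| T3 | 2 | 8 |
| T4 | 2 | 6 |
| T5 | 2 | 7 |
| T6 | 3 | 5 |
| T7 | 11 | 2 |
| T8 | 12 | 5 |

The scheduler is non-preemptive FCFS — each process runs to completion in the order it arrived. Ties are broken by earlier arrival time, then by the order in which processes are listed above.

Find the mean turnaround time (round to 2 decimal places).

Gantt: | T1 0-7 | T2 7-15 | T3 15-23 | T4 23-29 | T5 29-36 | T6 36-41 | T7 41-43 | T8 43-48 |
Completion: T1=7  T2=15  T3=23  T4=29  T5=36  T6=41  T7=43  T8=48
Turnaround (C−A): T1=7  T2=15  T3=21  T4=27  T5=34  T6=38  T7=32  T8=36
Turnaround times: T1=7, T2=15, T3=21, T4=27, T5=34, T6=38, T7=32, T8=36
Average turnaround = (7+15+21+27+34+38+32+36) / 8 = 210/8 = 26.25

26.25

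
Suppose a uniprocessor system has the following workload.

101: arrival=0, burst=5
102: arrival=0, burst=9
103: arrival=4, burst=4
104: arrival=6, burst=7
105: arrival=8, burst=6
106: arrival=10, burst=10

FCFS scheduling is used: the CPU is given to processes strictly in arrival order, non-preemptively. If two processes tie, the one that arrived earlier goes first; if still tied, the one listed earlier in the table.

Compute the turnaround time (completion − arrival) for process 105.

Timeline: | 101 0-5 | 102 5-14 | 103 14-18 | 104 18-25 | 105 25-31 | 106 31-41 |
Completion: 101=5  102=14  103=18  104=25  105=31  106=41
Turnaround (C−A): 101=5  102=14  103=14  104=19  105=23  106=31
Turnaround(105) = completion − arrival = 31 − 8 = 23

23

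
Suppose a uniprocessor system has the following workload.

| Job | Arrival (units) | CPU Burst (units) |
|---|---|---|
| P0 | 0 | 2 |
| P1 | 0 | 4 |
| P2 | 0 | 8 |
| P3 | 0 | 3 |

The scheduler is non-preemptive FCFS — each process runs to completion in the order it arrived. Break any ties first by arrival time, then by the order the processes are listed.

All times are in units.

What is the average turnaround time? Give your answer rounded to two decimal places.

Gantt: | P0 0-2 | P1 2-6 | P2 6-14 | P3 14-17 |
Completion: P0=2  P1=6  P2=14  P3=17
Turnaround times: P0=2, P1=6, P2=14, P3=17
Average turnaround = (2+6+14+17) / 4 = 39/4 = 9.75

9.75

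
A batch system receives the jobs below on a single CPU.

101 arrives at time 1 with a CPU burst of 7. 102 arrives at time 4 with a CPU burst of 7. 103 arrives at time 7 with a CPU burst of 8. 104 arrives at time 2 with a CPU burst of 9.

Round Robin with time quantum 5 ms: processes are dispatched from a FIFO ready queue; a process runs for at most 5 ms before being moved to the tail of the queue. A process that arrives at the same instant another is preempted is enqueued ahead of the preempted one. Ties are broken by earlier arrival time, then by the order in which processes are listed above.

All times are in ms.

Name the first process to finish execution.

101

Gantt: | idle 0-1 | 101 1-6 | 104 6-11 | 102 11-16 | 101 16-18 | 103 18-23 | 104 23-27 | 102 27-29 | 103 29-32 |
Completion: 101=18  102=29  103=32  104=27
Turnaround (C−A): 101=17  102=25  103=25  104=25
Finish order: 101 → 104 → 102 → 103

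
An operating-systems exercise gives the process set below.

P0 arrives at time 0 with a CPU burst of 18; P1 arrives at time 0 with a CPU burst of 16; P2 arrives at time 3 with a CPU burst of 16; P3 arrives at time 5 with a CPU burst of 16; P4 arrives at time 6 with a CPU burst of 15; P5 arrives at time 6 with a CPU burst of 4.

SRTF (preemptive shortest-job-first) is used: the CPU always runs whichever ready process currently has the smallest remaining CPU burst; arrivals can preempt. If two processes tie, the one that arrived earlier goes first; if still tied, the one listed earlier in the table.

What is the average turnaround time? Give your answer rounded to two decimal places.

Timeline: | P1 0-6 | P5 6-10 | P1 10-20 | P4 20-35 | P2 35-51 | P3 51-67 | P0 67-85 |
Completion: P0=85  P1=20  P2=51  P3=67  P4=35  P5=10
Turnaround times: P0=85, P1=20, P2=48, P3=62, P4=29, P5=4
Average turnaround = (85+20+48+62+29+4) / 6 = 248/6 = 41.33

41.33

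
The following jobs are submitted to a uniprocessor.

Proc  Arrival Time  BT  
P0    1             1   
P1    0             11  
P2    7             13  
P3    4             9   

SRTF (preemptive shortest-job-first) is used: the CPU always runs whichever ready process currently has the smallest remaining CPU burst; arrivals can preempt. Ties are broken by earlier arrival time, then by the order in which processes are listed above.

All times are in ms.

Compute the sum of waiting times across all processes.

23

Gantt: | P1 0-1 | P0 1-2 | P1 2-12 | P3 12-21 | P2 21-34 |
Completion: P0=2  P1=12  P2=34  P3=21
Turnaround (C−A): P0=1  P1=12  P2=27  P3=17
Waiting = turnaround − burst: P0=0, P1=1, P2=14, P3=8
Total waiting = 0 + 1 + 14 + 8 = 23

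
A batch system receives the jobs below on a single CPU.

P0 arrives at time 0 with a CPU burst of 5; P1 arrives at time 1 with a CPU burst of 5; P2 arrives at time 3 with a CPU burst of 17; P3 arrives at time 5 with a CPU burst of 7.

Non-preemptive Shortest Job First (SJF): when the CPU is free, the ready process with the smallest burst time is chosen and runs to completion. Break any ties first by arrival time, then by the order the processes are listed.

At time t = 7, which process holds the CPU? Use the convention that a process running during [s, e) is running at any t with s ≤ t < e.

Gantt: | P0 0-5 | P1 5-10 | P3 10-17 | P2 17-34 |
Completion: P0=5  P1=10  P2=34  P3=17
Turnaround (C−A): P0=5  P1=9  P2=31  P3=12

P1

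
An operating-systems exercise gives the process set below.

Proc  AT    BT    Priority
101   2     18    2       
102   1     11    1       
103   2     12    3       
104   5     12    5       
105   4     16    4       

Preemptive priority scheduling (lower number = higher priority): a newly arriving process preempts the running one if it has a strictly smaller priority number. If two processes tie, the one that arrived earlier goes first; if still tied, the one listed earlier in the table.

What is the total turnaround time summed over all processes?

Schedule: | idle 0-1 | 102 1-12 | 101 12-30 | 103 30-42 | 105 42-58 | 104 58-70 |
Completion: 101=30  102=12  103=42  104=70  105=58
Turnaround (C−A): 101=28  102=11  103=40  104=65  105=54
Turnaround = completion − arrival: 101=28, 102=11, 103=40, 104=65, 105=54
Total turnaround = 28 + 11 + 40 + 65 + 54 = 198

198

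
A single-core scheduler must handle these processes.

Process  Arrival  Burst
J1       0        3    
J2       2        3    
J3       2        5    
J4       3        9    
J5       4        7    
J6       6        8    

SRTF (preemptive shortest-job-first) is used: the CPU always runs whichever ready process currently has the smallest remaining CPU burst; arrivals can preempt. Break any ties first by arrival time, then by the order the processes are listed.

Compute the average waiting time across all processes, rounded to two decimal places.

7.83

Gantt: | J1 0-3 | J2 3-6 | J3 6-11 | J5 11-18 | J6 18-26 | J4 26-35 |
Completion: J1=3  J2=6  J3=11  J4=35  J5=18  J6=26
Turnaround (C−A): J1=3  J2=4  J3=9  J4=32  J5=14  J6=20
Waiting times: J1=0, J2=1, J3=4, J4=23, J5=7, J6=12
Average waiting = (0+1+4+23+7+12) / 6 = 47/6 = 7.83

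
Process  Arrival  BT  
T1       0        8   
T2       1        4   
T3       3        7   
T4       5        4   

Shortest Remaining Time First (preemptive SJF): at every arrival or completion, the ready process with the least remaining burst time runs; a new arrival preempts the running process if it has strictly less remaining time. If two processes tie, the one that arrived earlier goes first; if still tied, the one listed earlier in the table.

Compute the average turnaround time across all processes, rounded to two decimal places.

11.00

Gantt: | T1 0-1 | T2 1-5 | T4 5-9 | T1 9-16 | T3 16-23 |
Completion: T1=16  T2=5  T3=23  T4=9
Turnaround (C−A): T1=16  T2=4  T3=20  T4=4
Turnaround times: T1=16, T2=4, T3=20, T4=4
Average turnaround = (16+4+20+4) / 4 = 44/4 = 11.00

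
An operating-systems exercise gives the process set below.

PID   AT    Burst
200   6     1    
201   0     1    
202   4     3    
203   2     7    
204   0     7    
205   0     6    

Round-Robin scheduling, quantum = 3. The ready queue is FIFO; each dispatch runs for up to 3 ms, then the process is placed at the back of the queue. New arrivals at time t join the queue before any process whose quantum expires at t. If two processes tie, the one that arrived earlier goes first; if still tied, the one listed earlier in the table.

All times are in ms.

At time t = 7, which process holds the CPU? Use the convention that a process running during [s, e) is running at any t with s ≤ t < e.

203

Gantt: | 201 0-1 | 204 1-4 | 205 4-7 | 203 7-10 | 202 10-13 | 204 13-16 | 200 16-17 | 205 17-20 | 203 20-23 | 204 23-24 | 203 24-25 |
Completion: 200=17  201=1  202=13  203=25  204=24  205=20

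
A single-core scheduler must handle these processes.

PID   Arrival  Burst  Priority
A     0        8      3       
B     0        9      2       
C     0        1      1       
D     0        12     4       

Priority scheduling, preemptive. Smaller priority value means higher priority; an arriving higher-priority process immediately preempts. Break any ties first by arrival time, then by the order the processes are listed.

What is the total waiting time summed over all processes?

29

Timeline: | C 0-1 | B 1-10 | A 10-18 | D 18-30 |
Completion: A=18  B=10  C=1  D=30
Turnaround (C−A): A=18  B=10  C=1  D=30
Waiting = turnaround − burst: A=10, B=1, C=0, D=18
Total waiting = 10 + 1 + 0 + 18 = 29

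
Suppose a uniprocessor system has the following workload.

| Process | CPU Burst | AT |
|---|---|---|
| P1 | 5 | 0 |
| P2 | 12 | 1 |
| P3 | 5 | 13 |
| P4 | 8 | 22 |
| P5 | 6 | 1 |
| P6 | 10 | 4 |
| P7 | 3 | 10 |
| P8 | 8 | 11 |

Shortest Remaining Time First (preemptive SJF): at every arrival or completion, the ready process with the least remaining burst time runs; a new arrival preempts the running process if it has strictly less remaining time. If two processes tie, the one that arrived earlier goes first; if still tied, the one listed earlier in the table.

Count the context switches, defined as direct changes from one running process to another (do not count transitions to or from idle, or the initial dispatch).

Gantt: | P1 0-5 | P5 5-11 | P7 11-14 | P3 14-19 | P8 19-27 | P4 27-35 | P6 35-45 | P2 45-57 |
Completion: P1=5  P2=57  P3=19  P4=35  P5=11  P6=45  P7=14  P8=27

7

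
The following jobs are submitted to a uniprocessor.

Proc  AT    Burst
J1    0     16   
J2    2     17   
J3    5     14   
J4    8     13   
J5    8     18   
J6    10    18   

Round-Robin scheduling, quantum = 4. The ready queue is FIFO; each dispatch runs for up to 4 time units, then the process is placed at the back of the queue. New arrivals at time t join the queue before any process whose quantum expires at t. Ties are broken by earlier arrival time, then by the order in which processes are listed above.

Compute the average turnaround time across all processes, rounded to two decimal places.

Schedule: | J1 0-4 | J2 4-8 | J1 8-12 | J3 12-16 | J4 16-20 | J5 20-24 | J2 24-28 | J6 28-32 | J1 32-36 | J3 36-40 | J4 40-44 | J5 44-48 | J2 48-52 | J6 52-56 | J1 56-60 | J3 60-64 | J4 64-68 | J5 68-72 | J2 72-76 | J6 76-80 | J3 80-82 | J4 82-83 | J5 83-87 | J2 87-88 | J6 88-92 | J5 92-94 | J6 94-96 |
Completion: J1=60  J2=88  J3=82  J4=83  J5=94  J6=96
Turnaround (C−A): J1=60  J2=86  J3=77  J4=75  J5=86  J6=86
Turnaround times: J1=60, J2=86, J3=77, J4=75, J5=86, J6=86
Average turnaround = (60+86+77+75+86+86) / 6 = 470/6 = 78.33

78.33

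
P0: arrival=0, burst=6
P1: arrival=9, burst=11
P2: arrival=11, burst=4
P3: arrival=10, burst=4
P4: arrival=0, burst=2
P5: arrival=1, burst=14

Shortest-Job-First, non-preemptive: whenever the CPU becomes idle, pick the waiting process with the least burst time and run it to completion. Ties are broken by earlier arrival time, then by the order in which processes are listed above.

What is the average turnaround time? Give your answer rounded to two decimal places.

Timeline: | P4 0-2 | P0 2-8 | P5 8-22 | P3 22-26 | P2 26-30 | P1 30-41 |
Completion: P0=8  P1=41  P2=30  P3=26  P4=2  P5=22
Turnaround (C−A): P0=8  P1=32  P2=19  P3=16  P4=2  P5=21
Turnaround times: P0=8, P1=32, P2=19, P3=16, P4=2, P5=21
Average turnaround = (8+32+19+16+2+21) / 6 = 98/6 = 16.33

16.33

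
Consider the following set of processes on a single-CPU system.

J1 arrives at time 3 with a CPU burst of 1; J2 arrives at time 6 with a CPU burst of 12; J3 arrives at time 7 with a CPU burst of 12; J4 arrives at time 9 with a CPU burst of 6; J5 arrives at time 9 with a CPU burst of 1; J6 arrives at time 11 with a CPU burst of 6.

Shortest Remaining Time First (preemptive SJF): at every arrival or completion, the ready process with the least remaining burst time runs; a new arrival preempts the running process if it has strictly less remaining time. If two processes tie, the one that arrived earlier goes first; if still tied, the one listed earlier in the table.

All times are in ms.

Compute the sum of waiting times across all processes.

Gantt: | idle 0-3 | J1 3-4 | idle 4-6 | J2 6-9 | J5 9-10 | J4 10-16 | J6 16-22 | J2 22-31 | J3 31-43 |
Completion: J1=4  J2=31  J3=43  J4=16  J5=10  J6=22
Turnaround (C−A): J1=1  J2=25  J3=36  J4=7  J5=1  J6=11
Waiting = turnaround − burst: J1=0, J2=13, J3=24, J4=1, J5=0, J6=5
Total waiting = 0 + 13 + 24 + 1 + 0 + 5 = 43

43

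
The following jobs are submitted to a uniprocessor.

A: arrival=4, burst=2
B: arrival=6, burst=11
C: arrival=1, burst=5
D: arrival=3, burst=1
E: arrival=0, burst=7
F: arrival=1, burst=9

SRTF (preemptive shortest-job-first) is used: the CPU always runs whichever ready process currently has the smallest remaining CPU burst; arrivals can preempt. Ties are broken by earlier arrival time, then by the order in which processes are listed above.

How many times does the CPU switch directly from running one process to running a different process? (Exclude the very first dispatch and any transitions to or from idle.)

Timeline: | E 0-1 | C 1-3 | D 3-4 | A 4-6 | C 6-9 | E 9-15 | F 15-24 | B 24-35 |
Completion: A=6  B=35  C=9  D=4  E=15  F=24
Turnaround (C−A): A=2  B=29  C=8  D=1  E=15  F=23

7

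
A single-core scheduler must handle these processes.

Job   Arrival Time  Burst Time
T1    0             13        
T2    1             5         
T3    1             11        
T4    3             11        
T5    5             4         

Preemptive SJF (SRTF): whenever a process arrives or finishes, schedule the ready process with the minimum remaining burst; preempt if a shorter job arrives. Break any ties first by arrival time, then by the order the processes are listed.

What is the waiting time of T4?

18

Gantt: | T1 0-1 | T2 1-6 | T5 6-10 | T3 10-21 | T4 21-32 | T1 32-44 |
Completion: T1=44  T2=6  T3=21  T4=32  T5=10
Waiting(T4) = turnaround − burst = 29 − 11 = 18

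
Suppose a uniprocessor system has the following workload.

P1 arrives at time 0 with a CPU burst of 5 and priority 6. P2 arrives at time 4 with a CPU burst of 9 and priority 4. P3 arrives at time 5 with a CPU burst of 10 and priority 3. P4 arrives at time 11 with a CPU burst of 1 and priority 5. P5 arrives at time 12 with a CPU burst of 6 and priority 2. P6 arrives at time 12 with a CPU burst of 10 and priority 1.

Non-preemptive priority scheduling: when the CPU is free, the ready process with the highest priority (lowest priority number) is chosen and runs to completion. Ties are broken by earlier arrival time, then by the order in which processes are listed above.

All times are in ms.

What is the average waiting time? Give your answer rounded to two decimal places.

12.00

Schedule: | P1 0-5 | P3 5-15 | P6 15-25 | P5 25-31 | P2 31-40 | P4 40-41 |
Completion: P1=5  P2=40  P3=15  P4=41  P5=31  P6=25
Turnaround (C−A): P1=5  P2=36  P3=10  P4=30  P5=19  P6=13
Waiting times: P1=0, P2=27, P3=0, P4=29, P5=13, P6=3
Average waiting = (0+27+0+29+13+3) / 6 = 72/6 = 12.00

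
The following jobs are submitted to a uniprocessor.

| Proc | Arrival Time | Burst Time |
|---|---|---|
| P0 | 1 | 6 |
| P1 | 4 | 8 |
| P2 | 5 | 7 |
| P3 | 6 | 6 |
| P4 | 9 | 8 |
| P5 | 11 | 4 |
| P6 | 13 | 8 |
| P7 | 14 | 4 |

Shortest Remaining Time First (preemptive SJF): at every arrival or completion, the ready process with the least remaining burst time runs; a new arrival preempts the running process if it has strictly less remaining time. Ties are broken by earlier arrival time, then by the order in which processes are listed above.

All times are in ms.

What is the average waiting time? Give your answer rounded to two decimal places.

Timeline: | idle 0-1 | P0 1-7 | P3 7-13 | P5 13-17 | P7 17-21 | P2 21-28 | P1 28-36 | P4 36-44 | P6 44-52 |
Completion: P0=7  P1=36  P2=28  P3=13  P4=44  P5=17  P6=52  P7=21
Waiting times: P0=0, P1=24, P2=16, P3=1, P4=27, P5=2, P6=31, P7=3
Average waiting = (0+24+16+1+27+2+31+3) / 8 = 104/8 = 13.00

13.00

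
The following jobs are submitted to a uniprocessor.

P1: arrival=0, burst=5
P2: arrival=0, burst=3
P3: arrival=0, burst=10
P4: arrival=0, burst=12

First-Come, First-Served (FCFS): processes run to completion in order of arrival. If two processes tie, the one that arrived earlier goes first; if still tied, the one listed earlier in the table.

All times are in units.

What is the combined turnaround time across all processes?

61

Timeline: | P1 0-5 | P2 5-8 | P3 8-18 | P4 18-30 |
Completion: P1=5  P2=8  P3=18  P4=30
Turnaround = completion − arrival: P1=5, P2=8, P3=18, P4=30
Total turnaround = 5 + 8 + 18 + 30 = 61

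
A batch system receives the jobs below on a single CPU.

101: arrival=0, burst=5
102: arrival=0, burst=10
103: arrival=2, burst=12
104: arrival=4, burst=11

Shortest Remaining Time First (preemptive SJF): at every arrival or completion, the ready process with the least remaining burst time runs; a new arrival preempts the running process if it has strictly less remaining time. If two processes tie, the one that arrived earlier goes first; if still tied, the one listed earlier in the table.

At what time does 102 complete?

Gantt: | 101 0-5 | 102 5-15 | 104 15-26 | 103 26-38 |
Completion: 101=5  102=15  103=38  104=26
Turnaround (C−A): 101=5  102=15  103=36  104=22

15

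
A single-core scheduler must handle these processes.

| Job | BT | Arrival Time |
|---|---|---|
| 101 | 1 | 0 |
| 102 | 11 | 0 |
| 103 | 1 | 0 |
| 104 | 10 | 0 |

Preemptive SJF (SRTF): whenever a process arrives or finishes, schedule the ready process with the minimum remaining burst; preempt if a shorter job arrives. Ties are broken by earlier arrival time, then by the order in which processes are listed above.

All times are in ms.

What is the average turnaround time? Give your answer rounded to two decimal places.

Timeline: | 101 0-1 | 103 1-2 | 104 2-12 | 102 12-23 |
Completion: 101=1  102=23  103=2  104=12
Turnaround (C−A): 101=1  102=23  103=2  104=12
Turnaround times: 101=1, 102=23, 103=2, 104=12
Average turnaround = (1+23+2+12) / 4 = 38/4 = 9.50

9.50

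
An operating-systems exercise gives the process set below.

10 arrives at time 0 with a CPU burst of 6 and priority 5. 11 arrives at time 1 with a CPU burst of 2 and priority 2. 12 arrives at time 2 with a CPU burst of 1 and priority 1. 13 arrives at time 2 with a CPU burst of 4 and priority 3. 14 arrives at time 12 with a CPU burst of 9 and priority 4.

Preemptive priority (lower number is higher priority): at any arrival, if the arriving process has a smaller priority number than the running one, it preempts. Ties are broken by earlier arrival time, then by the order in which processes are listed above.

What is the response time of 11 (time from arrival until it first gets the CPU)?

Gantt: | 10 0-1 | 11 1-2 | 12 2-3 | 11 3-4 | 13 4-8 | 10 8-12 | 14 12-21 | 10 21-22 |
Completion: 10=22  11=4  12=3  13=8  14=21
Turnaround (C−A): 10=22  11=3  12=1  13=6  14=9
Response(11) = first start − arrival = 1 − 1 = 0

0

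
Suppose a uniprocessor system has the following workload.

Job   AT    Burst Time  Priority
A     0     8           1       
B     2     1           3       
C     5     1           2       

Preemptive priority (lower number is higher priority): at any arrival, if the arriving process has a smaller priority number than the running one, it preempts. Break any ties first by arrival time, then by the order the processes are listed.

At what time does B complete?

10

Gantt: | A 0-8 | C 8-9 | B 9-10 |
Completion: A=8  B=10  C=9
Turnaround (C−A): A=8  B=8  C=4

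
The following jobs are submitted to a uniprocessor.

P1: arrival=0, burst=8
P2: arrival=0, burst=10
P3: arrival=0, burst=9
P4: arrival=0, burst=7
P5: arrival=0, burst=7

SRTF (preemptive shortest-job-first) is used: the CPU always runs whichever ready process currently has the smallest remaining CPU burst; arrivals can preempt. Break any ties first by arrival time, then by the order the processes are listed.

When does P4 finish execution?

Gantt: | P4 0-7 | P5 7-14 | P1 14-22 | P3 22-31 | P2 31-41 |
Completion: P1=22  P2=41  P3=31  P4=7  P5=14

7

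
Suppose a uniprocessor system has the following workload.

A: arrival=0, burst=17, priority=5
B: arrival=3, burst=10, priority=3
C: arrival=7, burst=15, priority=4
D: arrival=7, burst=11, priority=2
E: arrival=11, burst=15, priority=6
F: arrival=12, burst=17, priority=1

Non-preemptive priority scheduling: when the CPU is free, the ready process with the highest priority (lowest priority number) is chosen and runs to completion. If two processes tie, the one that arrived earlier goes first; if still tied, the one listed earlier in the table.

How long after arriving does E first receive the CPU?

Timeline: | A 0-17 | F 17-34 | D 34-45 | B 45-55 | C 55-70 | E 70-85 |
Completion: A=17  B=55  C=70  D=45  E=85  F=34
Response(E) = first start − arrival = 70 − 11 = 59

59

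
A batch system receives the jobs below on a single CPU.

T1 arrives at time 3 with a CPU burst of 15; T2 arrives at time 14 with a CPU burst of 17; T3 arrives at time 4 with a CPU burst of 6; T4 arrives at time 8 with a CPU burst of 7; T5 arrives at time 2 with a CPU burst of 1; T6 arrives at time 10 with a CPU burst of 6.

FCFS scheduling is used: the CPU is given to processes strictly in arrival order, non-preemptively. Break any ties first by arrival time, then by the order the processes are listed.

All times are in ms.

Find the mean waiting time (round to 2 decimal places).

12.33

Gantt: | idle 0-2 | T5 2-3 | T1 3-18 | T3 18-24 | T4 24-31 | T6 31-37 | T2 37-54 |
Completion: T1=18  T2=54  T3=24  T4=31  T5=3  T6=37
Waiting times: T1=0, T2=23, T3=14, T4=16, T5=0, T6=21
Average waiting = (0+23+14+16+0+21) / 6 = 74/6 = 12.33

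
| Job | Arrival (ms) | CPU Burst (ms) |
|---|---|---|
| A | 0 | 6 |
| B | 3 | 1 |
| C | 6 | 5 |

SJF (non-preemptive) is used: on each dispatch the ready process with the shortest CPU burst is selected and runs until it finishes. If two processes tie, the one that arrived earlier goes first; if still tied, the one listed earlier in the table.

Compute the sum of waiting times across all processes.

Schedule: | A 0-6 | B 6-7 | C 7-12 |
Completion: A=6  B=7  C=12
Waiting = turnaround − burst: A=0, B=3, C=1
Total waiting = 0 + 3 + 1 = 4

4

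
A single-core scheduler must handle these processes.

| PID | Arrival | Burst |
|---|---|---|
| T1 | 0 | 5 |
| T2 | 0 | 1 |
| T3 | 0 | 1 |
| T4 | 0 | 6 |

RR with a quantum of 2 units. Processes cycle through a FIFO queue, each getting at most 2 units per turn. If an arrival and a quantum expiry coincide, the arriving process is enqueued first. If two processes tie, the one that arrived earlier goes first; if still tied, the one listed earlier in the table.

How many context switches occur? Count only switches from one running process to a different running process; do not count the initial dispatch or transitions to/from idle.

7

Schedule: | T1 0-2 | T2 2-3 | T3 3-4 | T4 4-6 | T1 6-8 | T4 8-10 | T1 10-11 | T4 11-13 |
Completion: T1=11  T2=3  T3=4  T4=13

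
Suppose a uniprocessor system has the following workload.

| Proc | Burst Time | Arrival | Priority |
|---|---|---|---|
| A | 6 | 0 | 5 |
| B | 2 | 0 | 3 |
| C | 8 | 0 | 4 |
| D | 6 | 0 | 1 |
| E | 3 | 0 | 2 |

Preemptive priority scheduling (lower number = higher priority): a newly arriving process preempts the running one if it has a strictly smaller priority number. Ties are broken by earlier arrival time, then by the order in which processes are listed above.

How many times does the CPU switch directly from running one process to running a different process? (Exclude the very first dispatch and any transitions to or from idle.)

Schedule: | D 0-6 | E 6-9 | B 9-11 | C 11-19 | A 19-25 |
Completion: A=25  B=11  C=19  D=6  E=9
Turnaround (C−A): A=25  B=11  C=19  D=6  E=9

4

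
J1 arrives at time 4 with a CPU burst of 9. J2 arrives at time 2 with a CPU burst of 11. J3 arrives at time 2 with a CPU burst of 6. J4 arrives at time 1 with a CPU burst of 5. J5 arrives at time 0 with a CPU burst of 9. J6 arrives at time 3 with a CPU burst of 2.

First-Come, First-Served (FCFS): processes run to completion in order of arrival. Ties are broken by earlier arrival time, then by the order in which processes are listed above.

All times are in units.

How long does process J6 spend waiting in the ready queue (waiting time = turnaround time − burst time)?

Timeline: | J5 0-9 | J4 9-14 | J2 14-25 | J3 25-31 | J6 31-33 | J1 33-42 |
Completion: J1=42  J2=25  J3=31  J4=14  J5=9  J6=33
Turnaround (C−A): J1=38  J2=23  J3=29  J4=13  J5=9  J6=30
Waiting(J6) = turnaround − burst = 30 − 2 = 28

28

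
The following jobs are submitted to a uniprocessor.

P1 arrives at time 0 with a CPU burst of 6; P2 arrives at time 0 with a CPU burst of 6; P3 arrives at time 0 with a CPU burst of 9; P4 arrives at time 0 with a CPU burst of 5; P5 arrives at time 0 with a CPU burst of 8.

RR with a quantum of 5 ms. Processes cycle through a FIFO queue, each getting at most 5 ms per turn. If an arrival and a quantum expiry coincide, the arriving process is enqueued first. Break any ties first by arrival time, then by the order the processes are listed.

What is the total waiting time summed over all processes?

Schedule: | P1 0-5 | P2 5-10 | P3 10-15 | P4 15-20 | P5 20-25 | P1 25-26 | P2 26-27 | P3 27-31 | P5 31-34 |
Completion: P1=26  P2=27  P3=31  P4=20  P5=34
Waiting = turnaround − burst: P1=20, P2=21, P3=22, P4=15, P5=26
Total waiting = 20 + 21 + 22 + 15 + 26 = 104

104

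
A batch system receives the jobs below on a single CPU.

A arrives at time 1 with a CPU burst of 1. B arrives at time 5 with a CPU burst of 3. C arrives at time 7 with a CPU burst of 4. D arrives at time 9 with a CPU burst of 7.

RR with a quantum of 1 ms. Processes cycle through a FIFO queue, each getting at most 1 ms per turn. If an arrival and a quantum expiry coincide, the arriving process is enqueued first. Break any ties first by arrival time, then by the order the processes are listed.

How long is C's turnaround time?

Gantt: | idle 0-1 | A 1-2 | idle 2-5 | B 5-7 | C 7-8 | B 8-9 | C 9-10 | D 10-11 | C 11-12 | D 12-13 | C 13-14 | D 14-19 |
Completion: A=2  B=9  C=14  D=19
Turnaround (C−A): A=1  B=4  C=7  D=10
Turnaround(C) = completion − arrival = 14 − 7 = 7

7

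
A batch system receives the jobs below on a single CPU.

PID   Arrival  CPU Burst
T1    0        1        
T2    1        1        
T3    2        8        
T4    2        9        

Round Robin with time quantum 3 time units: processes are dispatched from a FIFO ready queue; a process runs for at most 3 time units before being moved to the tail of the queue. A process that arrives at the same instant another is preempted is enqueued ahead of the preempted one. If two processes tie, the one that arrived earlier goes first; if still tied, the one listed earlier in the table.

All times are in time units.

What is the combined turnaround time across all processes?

33

Schedule: | T1 0-1 | T2 1-2 | T3 2-5 | T4 5-8 | T3 8-11 | T4 11-14 | T3 14-16 | T4 16-19 |
Completion: T1=1  T2=2  T3=16  T4=19
Turnaround (C−A): T1=1  T2=1  T3=14  T4=17
Turnaround = completion − arrival: T1=1, T2=1, T3=14, T4=17
Total turnaround = 1 + 1 + 14 + 17 = 33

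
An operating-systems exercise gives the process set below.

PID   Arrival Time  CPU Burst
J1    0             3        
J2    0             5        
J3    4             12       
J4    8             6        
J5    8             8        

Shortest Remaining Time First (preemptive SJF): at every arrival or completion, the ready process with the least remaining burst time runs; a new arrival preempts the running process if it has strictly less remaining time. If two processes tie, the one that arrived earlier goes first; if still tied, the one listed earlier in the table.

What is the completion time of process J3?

34

Gantt: | J1 0-3 | J2 3-8 | J4 8-14 | J5 14-22 | J3 22-34 |
Completion: J1=3  J2=8  J3=34  J4=14  J5=22
Turnaround (C−A): J1=3  J2=8  J3=30  J4=6  J5=14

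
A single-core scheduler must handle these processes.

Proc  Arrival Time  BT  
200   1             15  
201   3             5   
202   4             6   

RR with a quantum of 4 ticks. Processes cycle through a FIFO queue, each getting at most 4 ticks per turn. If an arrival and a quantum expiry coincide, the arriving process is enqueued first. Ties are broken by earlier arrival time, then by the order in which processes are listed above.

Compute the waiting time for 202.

Gantt: | idle 0-1 | 200 1-5 | 201 5-9 | 202 9-13 | 200 13-17 | 201 17-18 | 202 18-20 | 200 20-27 |
Completion: 200=27  201=18  202=20
Turnaround (C−A): 200=26  201=15  202=16
Waiting(202) = turnaround − burst = 16 − 6 = 10

10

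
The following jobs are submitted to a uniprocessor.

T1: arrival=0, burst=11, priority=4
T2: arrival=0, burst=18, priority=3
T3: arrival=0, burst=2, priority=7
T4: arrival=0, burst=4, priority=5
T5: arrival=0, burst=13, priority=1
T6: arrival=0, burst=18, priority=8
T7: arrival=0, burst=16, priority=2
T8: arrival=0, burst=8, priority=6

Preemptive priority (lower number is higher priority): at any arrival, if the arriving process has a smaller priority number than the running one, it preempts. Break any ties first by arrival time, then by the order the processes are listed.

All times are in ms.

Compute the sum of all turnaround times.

Gantt: | T5 0-13 | T7 13-29 | T2 29-47 | T1 47-58 | T4 58-62 | T8 62-70 | T3 70-72 | T6 72-90 |
Completion: T1=58  T2=47  T3=72  T4=62  T5=13  T6=90  T7=29  T8=70
Turnaround = completion − arrival: T1=58, T2=47, T3=72, T4=62, T5=13, T6=90, T7=29, T8=70
Total turnaround = 58 + 47 + 72 + 62 + 13 + 90 + 29 + 70 = 441

441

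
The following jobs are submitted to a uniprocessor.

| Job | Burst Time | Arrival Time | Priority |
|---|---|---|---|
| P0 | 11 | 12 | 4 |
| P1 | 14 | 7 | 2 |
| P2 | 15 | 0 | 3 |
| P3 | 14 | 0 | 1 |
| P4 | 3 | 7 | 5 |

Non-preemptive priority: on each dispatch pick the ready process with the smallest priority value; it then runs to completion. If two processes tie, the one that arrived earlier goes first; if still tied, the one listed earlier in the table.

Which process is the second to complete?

Schedule: | P3 0-14 | P1 14-28 | P2 28-43 | P0 43-54 | P4 54-57 |
Completion: P0=54  P1=28  P2=43  P3=14  P4=57
Finish order: P3 → P1 → P2 → P0 → P4

P1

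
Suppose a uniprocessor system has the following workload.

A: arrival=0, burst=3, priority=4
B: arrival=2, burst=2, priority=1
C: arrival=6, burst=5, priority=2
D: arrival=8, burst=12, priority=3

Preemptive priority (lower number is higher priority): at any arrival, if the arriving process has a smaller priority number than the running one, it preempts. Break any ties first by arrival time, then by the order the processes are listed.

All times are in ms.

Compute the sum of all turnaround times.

Schedule: | A 0-2 | B 2-4 | A 4-5 | idle 5-6 | C 6-11 | D 11-23 |
Completion: A=5  B=4  C=11  D=23
Turnaround (C−A): A=5  B=2  C=5  D=15
Turnaround = completion − arrival: A=5, B=2, C=5, D=15
Total turnaround = 5 + 2 + 5 + 15 = 27

27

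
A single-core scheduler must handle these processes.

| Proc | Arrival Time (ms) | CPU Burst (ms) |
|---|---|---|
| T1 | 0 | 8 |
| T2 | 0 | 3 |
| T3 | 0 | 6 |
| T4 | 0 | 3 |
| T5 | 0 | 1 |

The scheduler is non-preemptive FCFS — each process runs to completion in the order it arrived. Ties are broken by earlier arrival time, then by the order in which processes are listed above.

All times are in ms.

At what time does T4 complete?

20

Schedule: | T1 0-8 | T2 8-11 | T3 11-17 | T4 17-20 | T5 20-21 |
Completion: T1=8  T2=11  T3=17  T4=20  T5=21
Turnaround (C−A): T1=8  T2=11  T3=17  T4=20  T5=21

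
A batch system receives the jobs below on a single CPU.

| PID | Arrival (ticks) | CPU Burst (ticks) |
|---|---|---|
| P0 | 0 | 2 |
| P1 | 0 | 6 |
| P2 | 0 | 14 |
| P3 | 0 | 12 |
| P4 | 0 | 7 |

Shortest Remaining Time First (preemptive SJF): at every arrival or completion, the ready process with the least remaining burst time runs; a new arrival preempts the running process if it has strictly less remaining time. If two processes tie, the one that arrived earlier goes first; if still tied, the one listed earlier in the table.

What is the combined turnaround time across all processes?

93

Gantt: | P0 0-2 | P1 2-8 | P4 8-15 | P3 15-27 | P2 27-41 |
Completion: P0=2  P1=8  P2=41  P3=27  P4=15
Turnaround = completion − arrival: P0=2, P1=8, P2=41, P3=27, P4=15
Total turnaround = 2 + 8 + 41 + 27 + 15 = 93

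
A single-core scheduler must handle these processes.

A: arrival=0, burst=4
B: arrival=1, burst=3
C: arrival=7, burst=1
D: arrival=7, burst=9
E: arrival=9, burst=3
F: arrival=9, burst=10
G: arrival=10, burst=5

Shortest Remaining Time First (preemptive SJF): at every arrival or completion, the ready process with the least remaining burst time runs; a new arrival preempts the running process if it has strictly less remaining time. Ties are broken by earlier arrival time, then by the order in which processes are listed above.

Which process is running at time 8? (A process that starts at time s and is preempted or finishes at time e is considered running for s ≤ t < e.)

Gantt: | A 0-4 | B 4-7 | C 7-8 | D 8-9 | E 9-12 | G 12-17 | D 17-25 | F 25-35 |
Completion: A=4  B=7  C=8  D=25  E=12  F=35  G=17

D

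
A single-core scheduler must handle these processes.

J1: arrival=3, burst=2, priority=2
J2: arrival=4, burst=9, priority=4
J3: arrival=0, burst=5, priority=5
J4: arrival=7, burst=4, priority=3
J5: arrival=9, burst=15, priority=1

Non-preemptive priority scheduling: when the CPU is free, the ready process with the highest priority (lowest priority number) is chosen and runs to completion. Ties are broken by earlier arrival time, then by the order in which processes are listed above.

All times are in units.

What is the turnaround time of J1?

4

Gantt: | J3 0-5 | J1 5-7 | J4 7-11 | J5 11-26 | J2 26-35 |
Completion: J1=7  J2=35  J3=5  J4=11  J5=26
Turnaround (C−A): J1=4  J2=31  J3=5  J4=4  J5=17
Turnaround(J1) = completion − arrival = 7 − 3 = 4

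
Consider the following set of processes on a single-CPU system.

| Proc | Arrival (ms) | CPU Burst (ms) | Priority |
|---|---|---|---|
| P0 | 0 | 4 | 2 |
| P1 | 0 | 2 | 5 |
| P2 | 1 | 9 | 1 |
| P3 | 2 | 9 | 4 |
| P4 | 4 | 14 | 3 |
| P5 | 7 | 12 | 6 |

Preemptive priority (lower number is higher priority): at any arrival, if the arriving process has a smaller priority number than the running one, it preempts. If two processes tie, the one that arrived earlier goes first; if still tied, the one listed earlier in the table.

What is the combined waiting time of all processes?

Schedule: | P0 0-1 | P2 1-10 | P0 10-13 | P4 13-27 | P3 27-36 | P1 36-38 | P5 38-50 |
Completion: P0=13  P1=38  P2=10  P3=36  P4=27  P5=50
Turnaround (C−A): P0=13  P1=38  P2=9  P3=34  P4=23  P5=43
Waiting = turnaround − burst: P0=9, P1=36, P2=0, P3=25, P4=9, P5=31
Total waiting = 9 + 36 + 0 + 25 + 9 + 31 = 110

110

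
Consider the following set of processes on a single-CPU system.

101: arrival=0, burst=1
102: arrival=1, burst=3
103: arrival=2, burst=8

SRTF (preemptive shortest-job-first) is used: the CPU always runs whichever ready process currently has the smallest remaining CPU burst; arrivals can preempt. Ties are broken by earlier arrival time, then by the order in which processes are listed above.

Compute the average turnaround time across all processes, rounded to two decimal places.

Timeline: | 101 0-1 | 102 1-4 | 103 4-12 |
Completion: 101=1  102=4  103=12
Turnaround (C−A): 101=1  102=3  103=10
Turnaround times: 101=1, 102=3, 103=10
Average turnaround = (1+3+10) / 3 = 14/3 = 4.67

4.67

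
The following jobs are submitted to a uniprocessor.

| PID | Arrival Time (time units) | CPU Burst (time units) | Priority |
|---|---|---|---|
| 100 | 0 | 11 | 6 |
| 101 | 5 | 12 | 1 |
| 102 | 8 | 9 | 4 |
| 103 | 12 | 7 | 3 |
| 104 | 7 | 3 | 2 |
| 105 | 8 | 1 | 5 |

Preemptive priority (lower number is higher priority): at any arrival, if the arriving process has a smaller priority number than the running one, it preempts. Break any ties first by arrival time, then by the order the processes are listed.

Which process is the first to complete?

Schedule: | 100 0-5 | 101 5-17 | 104 17-20 | 103 20-27 | 102 27-36 | 105 36-37 | 100 37-43 |
Completion: 100=43  101=17  102=36  103=27  104=20  105=37
Finish order: 101 → 104 → 103 → 102 → 105 → 100

101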